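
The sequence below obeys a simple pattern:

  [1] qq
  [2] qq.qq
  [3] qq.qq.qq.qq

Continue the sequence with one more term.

s(k+1) = s(k)·.·s(k) — each term doubles the last with '.' between the halves.
One more doubling of qq.qq.qq.qq gives the answer.

qq.qq.qq.qq.qq.qq.qq.qq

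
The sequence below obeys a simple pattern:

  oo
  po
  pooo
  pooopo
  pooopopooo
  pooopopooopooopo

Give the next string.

pooopopooopooopopooopopooo

From term 3 onward, concatenate the last term with the second-to-last: po·oo = pooo, pooo·po = pooopo, …
The next term joins pooopopooopooopo and pooopopooo.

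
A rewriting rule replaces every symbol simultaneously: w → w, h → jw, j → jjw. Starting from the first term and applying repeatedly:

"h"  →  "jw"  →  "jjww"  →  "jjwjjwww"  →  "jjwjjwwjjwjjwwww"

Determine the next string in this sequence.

φ(jjwjjwwjjwjjwwww) expands symbol-by-symbol to jjw jjw w jjw jjw w w jjw jjw w jjw jjw w w w w; joining the 16 pieces gives the next term.

jjwjjwwjjwjjwwwjjwjjwwjjwjjwwwww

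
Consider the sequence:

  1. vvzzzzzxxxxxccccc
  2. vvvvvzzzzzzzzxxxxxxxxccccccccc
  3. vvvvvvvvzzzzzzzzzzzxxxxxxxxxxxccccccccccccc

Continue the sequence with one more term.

Term n consists of 3n-1 v's, followed by 3n+2 z's, followed by 3n+2 x's, followed by 4n+1 c's (n = 1, 2, …).
Setting n = 4 gives 11, 14, 14, 17 characters in each block.

vvvvvvvvvvvzzzzzzzzzzzzzzxxxxxxxxxxxxxxccccccccccccccccc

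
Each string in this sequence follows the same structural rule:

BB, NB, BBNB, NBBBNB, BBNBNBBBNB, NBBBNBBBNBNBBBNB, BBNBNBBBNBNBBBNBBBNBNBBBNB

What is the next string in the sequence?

This is a Fibonacci-style word recurrence s(k) = s(k−2)·s(k−1): e.g. BB·NB = BBNB.
Continuing: NBBBNBBBNBNBBBNB · BBNBNBBBNBNBBBNBBBNBNBBBNB gives term 8.

NBBBNBBBNBNBBBNBBBNBNBBBNBNBBBNBBBNBNBBBNB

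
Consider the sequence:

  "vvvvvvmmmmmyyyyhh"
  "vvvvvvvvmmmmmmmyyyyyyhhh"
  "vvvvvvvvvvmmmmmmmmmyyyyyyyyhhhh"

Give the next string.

Reading off run lengths: v runs 6, 8, 10; m runs 5, 7, 9; y runs 4, 6, 8; h runs 2, 3, 4 — each is linear in n, where the shown terms are n = 2, 3, 4.
Setting n = 5 gives 12, 11, 10, 5 characters in each block.

vvvvvvvvvvvvmmmmmmmmmmmyyyyyyyyyyhhhhh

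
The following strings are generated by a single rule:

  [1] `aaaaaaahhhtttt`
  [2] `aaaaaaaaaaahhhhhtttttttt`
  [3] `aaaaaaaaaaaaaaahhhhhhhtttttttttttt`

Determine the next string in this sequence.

aaaaaaaaaaaaaaaaaaahhhhhhhhhtttttttttttttttt

The n-th term is 4n+3 a's then 2n+1 h's then 4n t's (n = 1, 2, …).
For the next term, n = 4, so the run lengths are 19, 9, 16.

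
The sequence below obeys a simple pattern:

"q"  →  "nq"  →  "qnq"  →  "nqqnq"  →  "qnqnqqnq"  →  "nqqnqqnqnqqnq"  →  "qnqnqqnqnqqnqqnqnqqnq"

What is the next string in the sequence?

This is a Fibonacci-style word recurrence s(k) = s(k−2)·s(k−1): e.g. q·nq = qnq.
So term 8 is nqqnqqnqnqqnq·qnqnqqnqnqqnqqnqnqqnq.

nqqnqqnqnqqnqqnqnqqnqnqqnqqnqnqqnq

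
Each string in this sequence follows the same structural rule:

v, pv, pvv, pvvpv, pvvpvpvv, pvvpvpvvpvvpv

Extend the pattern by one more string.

This is a Fibonacci-style word recurrence s(k) = s(k−1)·s(k−2): e.g. pv·v = pvv.
So term 7 is pvvpvpvvpvvpv·pvvpvpvv.

pvvpvpvvpvvpvpvvpvpvv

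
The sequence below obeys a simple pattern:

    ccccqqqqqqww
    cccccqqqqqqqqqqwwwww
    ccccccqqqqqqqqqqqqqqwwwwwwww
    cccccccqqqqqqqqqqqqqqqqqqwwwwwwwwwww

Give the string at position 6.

Each string has the form c^{n+3} q^{4n+2} w^{3n-1} (n = 1, 2, …).
For term 6, n = 6, so the run lengths are 9, 26, 17.

cccccccccqqqqqqqqqqqqqqqqqqqqqqqqqqwwwwwwwwwwwwwwwww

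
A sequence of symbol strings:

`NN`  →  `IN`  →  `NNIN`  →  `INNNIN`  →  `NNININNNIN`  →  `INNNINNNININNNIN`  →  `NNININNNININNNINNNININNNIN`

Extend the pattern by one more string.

INNNINNNININNNINNNININNNININNNINNNININNNIN

From term 3 onward, concatenate the second-to-last term with the last: NN·IN = NNIN, IN·NNIN = INNNIN, …
The next term joins INNNINNNININNNIN and NNININNNININNNINNNININNNIN.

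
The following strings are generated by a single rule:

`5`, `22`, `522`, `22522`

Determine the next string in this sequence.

Each term (from the third on) is the two preceding terms concatenated in order: term 3 = 5·22 = 522.
The next term joins 522 and 22522.

52222522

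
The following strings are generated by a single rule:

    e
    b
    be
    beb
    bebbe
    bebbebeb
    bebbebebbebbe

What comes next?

This is a Fibonacci-style word recurrence s(k) = s(k−1)·s(k−2): e.g. b·e = be.
Continuing: bebbebebbebbe · bebbebeb gives term 8.

bebbebebbebbebebbebeb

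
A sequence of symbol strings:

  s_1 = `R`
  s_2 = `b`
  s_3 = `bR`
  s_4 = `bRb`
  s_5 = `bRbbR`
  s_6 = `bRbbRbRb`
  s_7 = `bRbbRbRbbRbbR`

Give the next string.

bRbbRbRbbRbbRbRbbRbRb

Each term (from the third on) is the previous term followed by the one before it: term 3 = b·R = bR.
So term 8 is bRbbRbRbbRbbR·bRbbRbRb.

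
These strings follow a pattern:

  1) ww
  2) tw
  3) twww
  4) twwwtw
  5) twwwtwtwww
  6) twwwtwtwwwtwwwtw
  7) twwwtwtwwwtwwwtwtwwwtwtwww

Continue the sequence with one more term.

twwwtwtwwwtwwwtwtwwwtwtwwwtwwwtwtwwwtwwwtw

This is a Fibonacci-style word recurrence s(k) = s(k−1)·s(k−2): e.g. tw·ww = twww.
So term 8 is twwwtwtwwwtwwwtwtwwwtwtwww·twwwtwtwwwtwwwtw.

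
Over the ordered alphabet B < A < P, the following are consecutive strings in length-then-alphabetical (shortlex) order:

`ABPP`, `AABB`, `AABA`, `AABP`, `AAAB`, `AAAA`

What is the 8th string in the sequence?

Advancing 2 positions from AAAA through AAAA → AAAP reaches term 8.

AAPB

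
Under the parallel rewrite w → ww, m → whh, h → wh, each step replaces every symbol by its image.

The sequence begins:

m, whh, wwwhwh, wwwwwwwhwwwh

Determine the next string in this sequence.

wwwwwwwwwwwwwwwhwwwwwwwh

Apply φ to wwwwwwwhwwwh symbol by symbol: w→ww, w→ww, w→ww, w→ww, w→ww, w→ww, w→ww, h→wh, w→ww, w→ww, w→ww, h→wh; joined: ww ww ww ww ww ww ww wh ww ww ww wh.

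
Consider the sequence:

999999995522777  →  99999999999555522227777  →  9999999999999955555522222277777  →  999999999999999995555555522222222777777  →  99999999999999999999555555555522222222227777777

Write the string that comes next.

Term n consists of 3n+2 9's, followed by 2n-2 5's, followed by 2n-2 2's, followed by n+1 7's, where the shown terms are n = 2, 3, 4, 5, 6.
For the next term, n = 7, so the run lengths are 23, 12, 12, 8.

9999999999999999999999955555555555522222222222277777777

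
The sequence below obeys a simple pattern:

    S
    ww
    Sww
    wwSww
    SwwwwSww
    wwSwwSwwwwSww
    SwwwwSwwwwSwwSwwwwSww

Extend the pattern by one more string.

wwSwwSwwwwSwwSwwwwSwwwwSwwSwwwwSww

From term 3 onward, concatenate the second-to-last term with the last: S·ww = Sww, ww·Sww = wwSww, …
The next term joins wwSwwSwwwwSww and SwwwwSwwwwSwwSwwwwSww.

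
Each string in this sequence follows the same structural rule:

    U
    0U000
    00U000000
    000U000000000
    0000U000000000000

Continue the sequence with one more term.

s(k+1) = 0·s(k)·000, so each term gains 0 as a prefix and 000 as a suffix.
So the next term is 0·0000U000000000000·000.

00000U000000000000000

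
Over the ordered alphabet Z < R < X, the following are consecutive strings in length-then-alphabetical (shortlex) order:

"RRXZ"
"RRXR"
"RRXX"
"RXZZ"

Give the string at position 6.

RXZX

Continuing the enumeration 2 steps past RXZZ: RXZZ → RXZR → (answer).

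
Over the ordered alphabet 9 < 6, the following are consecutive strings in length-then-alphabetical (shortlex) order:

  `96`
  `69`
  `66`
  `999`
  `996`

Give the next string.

The successor of 996 increments the rightmost position that isn't already 6 and resets every position after it to 9.

969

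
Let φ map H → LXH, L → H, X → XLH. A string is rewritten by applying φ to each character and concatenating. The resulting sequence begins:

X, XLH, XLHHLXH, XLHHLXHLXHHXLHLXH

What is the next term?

XLHHLXHLXHHXLHLXHHXLHLXHLXHXLHHLXHHXLHLXH

Replace each of the 17 characters of XLHHLXHLXHHXLHLXH in place — XLH H LXH LXH H XLH LXH H XLH LXH LXH XLH H LXH H XLH LXH — and concatenate.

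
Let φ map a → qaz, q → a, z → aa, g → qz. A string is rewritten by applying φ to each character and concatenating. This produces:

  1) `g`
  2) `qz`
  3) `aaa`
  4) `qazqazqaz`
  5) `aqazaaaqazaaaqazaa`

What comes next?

qazaqazaaqazqazqazaqazaaqazqazqazaqazaaqazqaz

φ(aqazaaaqazaaaqazaa) expands symbol-by-symbol to qaz a qaz aa qaz qaz qaz a qaz aa qaz qaz qaz a qaz aa qaz qaz; joining the 18 pieces gives the next term.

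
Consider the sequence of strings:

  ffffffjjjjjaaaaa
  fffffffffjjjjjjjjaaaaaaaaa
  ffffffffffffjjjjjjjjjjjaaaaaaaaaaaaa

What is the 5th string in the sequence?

Reading off run lengths: f runs 6, 9, 12; j runs 5, 8, 11; a runs 5, 9, 13 — each is linear in n (n = 1, 2, …).
For term 5, n = 5, so the run lengths are 18, 17, 21.

ffffffffffffffffffjjjjjjjjjjjjjjjjjaaaaaaaaaaaaaaaaaaaaa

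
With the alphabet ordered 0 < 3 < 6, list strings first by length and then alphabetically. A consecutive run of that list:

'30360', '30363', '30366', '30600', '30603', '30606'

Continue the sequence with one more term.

Find the rightmost character of 30606 below 6, bump it to the next letter, and reset everything to its right to 0.

30630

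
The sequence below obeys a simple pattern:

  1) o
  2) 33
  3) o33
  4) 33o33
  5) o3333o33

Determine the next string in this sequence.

This is a Fibonacci-style word recurrence s(k) = s(k−2)·s(k−1): e.g. o·33 = o33.
Continuing: 33o33 · o3333o33 gives term 6.

33o33o3333o33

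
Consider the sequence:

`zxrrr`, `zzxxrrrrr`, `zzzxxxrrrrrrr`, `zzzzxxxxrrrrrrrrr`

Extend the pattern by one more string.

zzzzzxxxxxrrrrrrrrrrr

Term n consists of n-1 z's, followed by n-1 x's, followed by 2n-1 r's, where the shown terms are n = 2, 3, 4, 5.
Setting n = 6 gives 5, 5, 11 characters in each block.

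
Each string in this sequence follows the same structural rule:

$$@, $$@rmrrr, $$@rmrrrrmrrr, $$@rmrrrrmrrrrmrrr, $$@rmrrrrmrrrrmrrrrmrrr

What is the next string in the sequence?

The strings grow by a fixed suffix rmrrr each time.
One more step from $$@rmrrrrmrrrrmrrrrmrrr gives the answer.

$$@rmrrrrmrrrrmrrrrmrrrrmrrr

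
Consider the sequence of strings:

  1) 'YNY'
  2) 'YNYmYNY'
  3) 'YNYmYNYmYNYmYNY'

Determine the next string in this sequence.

YNYmYNYmYNYmYNYmYNYmYNYmYNYmYNY

Each string is two copies of the previous one joined by 'm'.
So the next term is two copies of YNYmYNYmYNYmYNY with 'm' between the halves.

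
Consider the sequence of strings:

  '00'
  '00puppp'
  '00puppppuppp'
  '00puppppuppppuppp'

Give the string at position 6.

00puppppuppppuppppuppppuppp

Every step adds puppp to the end: s(k+1) = s(k)·puppp.
From 00puppppuppppuppp, 2 further steps: 00puppppuppppuppp → 00puppppuppppuppppuppp → (answer).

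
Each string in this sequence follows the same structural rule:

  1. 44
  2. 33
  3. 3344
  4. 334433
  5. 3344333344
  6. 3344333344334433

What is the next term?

This is a Fibonacci-style word recurrence s(k) = s(k−1)·s(k−2): e.g. 33·44 = 3344.
Continuing: 3344333344334433 · 3344333344 gives term 7.

33443333443344333344333344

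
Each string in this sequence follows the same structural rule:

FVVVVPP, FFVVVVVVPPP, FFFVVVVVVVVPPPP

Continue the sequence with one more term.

FFFFVVVVVVVVVVPPPPP

Each string has the form F^{n-1} V^{2n} P^{n}, where the shown terms are n = 2, 3, 4.
At n = 5 the blocks have lengths 4, 10, 5.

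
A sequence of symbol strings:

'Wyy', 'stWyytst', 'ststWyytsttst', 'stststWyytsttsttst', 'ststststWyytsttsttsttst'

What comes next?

stststststWyytsttsttsttsttst

s(k+1) = st·s(k)·tst, so each term gains st as a prefix and tst as a suffix.
One more step from ststststWyytsttsttsttst gives the answer.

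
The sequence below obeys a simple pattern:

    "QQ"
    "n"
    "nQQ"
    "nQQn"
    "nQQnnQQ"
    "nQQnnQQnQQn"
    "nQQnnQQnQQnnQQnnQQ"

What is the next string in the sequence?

This is a Fibonacci-style word recurrence s(k) = s(k−1)·s(k−2): e.g. n·QQ = nQQ.
The next term joins nQQnnQQnQQnnQQnnQQ and nQQnnQQnQQn.

nQQnnQQnQQnnQQnnQQnQQnnQQnQQn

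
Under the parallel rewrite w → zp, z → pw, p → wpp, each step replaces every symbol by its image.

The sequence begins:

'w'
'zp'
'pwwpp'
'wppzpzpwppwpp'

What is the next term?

zpwppwpppwwpppwwppzpwppwppzpwppwpp

φ(wppzpzpwppwpp) expands symbol-by-symbol to zp wpp wpp pw wpp pw wpp zp wpp wpp zp wpp wpp; joining the 13 pieces gives the next term.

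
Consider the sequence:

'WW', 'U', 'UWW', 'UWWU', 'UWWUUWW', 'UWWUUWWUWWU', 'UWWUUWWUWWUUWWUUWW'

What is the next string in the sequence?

This is a Fibonacci-style word recurrence s(k) = s(k−1)·s(k−2): e.g. U·WW = UWW.
So term 8 is UWWUUWWUWWUUWWUUWW·UWWUUWWUWWU.

UWWUUWWUWWUUWWUUWWUWWUUWWUWWU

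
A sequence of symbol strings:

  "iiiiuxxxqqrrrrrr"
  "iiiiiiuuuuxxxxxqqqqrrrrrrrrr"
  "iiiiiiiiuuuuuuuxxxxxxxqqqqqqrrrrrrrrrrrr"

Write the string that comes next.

iiiiiiiiiiuuuuuuuuuuxxxxxxxxxqqqqqqqqrrrrrrrrrrrrrrr

Term n consists of 2n+2 i's, followed by 3n-2 u's, followed by 2n+1 x's, followed by 2n q's, followed by 3n+3 r's (n = 1, 2, …).
At n = 4 the blocks have lengths 10, 10, 9, 8, 15.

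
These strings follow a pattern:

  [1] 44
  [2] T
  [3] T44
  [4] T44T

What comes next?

This is a Fibonacci-style word recurrence s(k) = s(k−1)·s(k−2): e.g. T·44 = T44.
Continuing: T44T · T44 gives term 5.

T44TT44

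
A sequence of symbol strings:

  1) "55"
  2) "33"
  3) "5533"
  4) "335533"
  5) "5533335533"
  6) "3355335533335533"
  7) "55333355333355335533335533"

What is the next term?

Each term (from the third on) is the two preceding terms concatenated in order: term 3 = 55·33 = 5533.
Continuing: 3355335533335533 · 55333355333355335533335533 gives term 8.

335533553333553355333355333355335533335533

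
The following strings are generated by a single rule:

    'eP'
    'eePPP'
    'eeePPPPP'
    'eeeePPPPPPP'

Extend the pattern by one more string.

Each string has the form e^{n} P^{2n-1} (n = 1, 2, …).
Setting n = 5 gives 5, 9 characters in each block.

eeeeePPPPPPPPP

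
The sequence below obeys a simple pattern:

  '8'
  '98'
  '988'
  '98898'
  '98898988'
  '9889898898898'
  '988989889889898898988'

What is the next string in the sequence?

9889898898898988989889889898898898

Each term (from the third on) is the previous term followed by the one before it: term 3 = 98·8 = 988.
The next term joins 988989889889898898988 and 9889898898898.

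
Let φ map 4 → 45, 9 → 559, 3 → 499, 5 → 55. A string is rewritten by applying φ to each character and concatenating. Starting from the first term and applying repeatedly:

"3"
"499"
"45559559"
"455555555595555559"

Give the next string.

Applying the rule to each of the 18 symbols of 455555555595555559 gives the pieces 45 55 55 55 55 55 55 55 55 55 559 55 55 55 55 55 55 559, which concatenate to the answer.

45555555555555555555559555555555555559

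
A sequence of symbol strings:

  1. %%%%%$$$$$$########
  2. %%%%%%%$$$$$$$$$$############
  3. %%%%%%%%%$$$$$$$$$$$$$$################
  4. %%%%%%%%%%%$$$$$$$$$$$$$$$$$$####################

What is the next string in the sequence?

The n-th term is 2n+1 %'s then 4n-2 $'s then 4n #'s, where the shown terms are n = 2, 3, 4, 5.
For the next term, n = 6, so the run lengths are 13, 22, 24.

%%%%%%%%%%%%%$$$$$$$$$$$$$$$$$$$$$$########################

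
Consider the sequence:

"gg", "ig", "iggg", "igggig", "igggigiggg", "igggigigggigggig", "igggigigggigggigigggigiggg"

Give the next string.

igggigigggigggigigggigigggigggigigggigggig

From term 3 onward, concatenate the last term with the second-to-last: ig·gg = iggg, iggg·ig = igggig, …
So term 8 is igggigigggigggigigggigiggg·igggigigggigggig.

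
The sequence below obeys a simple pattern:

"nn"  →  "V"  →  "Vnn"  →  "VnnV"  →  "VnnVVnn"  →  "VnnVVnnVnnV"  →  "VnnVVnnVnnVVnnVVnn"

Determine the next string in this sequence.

From term 3 onward, concatenate the last term with the second-to-last: V·nn = Vnn, Vnn·V = VnnV, …
So term 8 is VnnVVnnVnnVVnnVVnn·VnnVVnnVnnV.

VnnVVnnVnnVVnnVVnnVnnVVnnVnnV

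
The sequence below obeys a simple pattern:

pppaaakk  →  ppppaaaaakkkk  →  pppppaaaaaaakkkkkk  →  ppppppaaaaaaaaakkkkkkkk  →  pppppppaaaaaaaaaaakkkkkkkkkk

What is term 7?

pppppppppaaaaaaaaaaaaaaakkkkkkkkkkkkkk

Term n consists of n+2 p's, followed by 2n+1 a's, followed by 2n k's (n = 1, 2, …).
Setting n = 7 gives 9, 15, 14 characters in each block.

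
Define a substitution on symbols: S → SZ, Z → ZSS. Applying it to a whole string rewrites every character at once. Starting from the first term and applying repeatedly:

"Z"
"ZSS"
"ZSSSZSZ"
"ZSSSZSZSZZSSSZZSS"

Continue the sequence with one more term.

Replace each of the 17 characters of ZSSSZSZSZZSSSZZSS in place — ZSS SZ SZ SZ ZSS SZ ZSS SZ ZSS ZSS SZ SZ SZ ZSS ZSS SZ SZ — and concatenate.

ZSSSZSZSZZSSSZZSSSZZSSZSSSZSZSZZSSZSSSZSZ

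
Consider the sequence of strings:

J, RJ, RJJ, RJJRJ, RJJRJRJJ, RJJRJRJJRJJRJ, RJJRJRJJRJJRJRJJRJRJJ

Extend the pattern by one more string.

RJJRJRJJRJJRJRJJRJRJJRJJRJRJJRJJRJ

This is a Fibonacci-style word recurrence s(k) = s(k−1)·s(k−2): e.g. RJ·J = RJJ.
So term 8 is RJJRJRJJRJJRJRJJRJRJJ·RJJRJRJJRJJRJ.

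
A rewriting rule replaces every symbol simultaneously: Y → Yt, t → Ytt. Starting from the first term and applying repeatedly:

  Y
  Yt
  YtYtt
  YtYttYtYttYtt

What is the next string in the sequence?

YtYttYtYttYttYtYttYtYttYttYtYttYtt

Applying the rule to each of the 13 symbols of YtYttYtYttYtt gives the pieces Yt Ytt Yt Ytt Ytt Yt Ytt Yt Ytt Ytt Yt Ytt Ytt, which concatenate to the answer.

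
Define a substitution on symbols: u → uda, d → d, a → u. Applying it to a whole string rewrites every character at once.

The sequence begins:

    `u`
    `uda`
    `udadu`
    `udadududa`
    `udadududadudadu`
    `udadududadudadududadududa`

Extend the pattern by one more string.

udadududadudadududadududadudadududadudadu

Replace each of the 25 characters of udadududadudadududadududa in place — uda d u d uda d uda d u d uda d u d uda d uda d u d uda d uda d u — and concatenate.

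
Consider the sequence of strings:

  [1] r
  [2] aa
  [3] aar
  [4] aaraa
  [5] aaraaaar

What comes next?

aaraaaaraaraa

Each term (from the third on) is the previous term followed by the one before it: term 3 = aa·r = aar.
The next term joins aaraaaar and aaraa.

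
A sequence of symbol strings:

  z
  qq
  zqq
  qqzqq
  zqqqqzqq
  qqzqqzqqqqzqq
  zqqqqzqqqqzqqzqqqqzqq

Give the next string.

Each term (from the third on) is the two preceding terms concatenated in order: term 3 = z·qq = zqq.
The next term joins qqzqqzqqqqzqq and zqqqqzqqqqzqqzqqqqzqq.

qqzqqzqqqqzqqzqqqqzqqqqzqqzqqqqzqq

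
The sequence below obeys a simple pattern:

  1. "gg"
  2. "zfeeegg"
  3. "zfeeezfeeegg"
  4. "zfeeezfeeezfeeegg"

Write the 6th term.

zfeeezfeeezfeeezfeeezfeeegg

Each term is the previous one with zfeee prepended.
From zfeeezfeeezfeeegg, 2 further steps: zfeeezfeeezfeeegg → zfeeezfeeezfeeezfeeegg → (answer).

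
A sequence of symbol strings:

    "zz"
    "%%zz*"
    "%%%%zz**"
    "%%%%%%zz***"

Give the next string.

%%%%%%%%zz****

Every step adds %% to the front and * to the end of the previous string.
One more step from %%%%%%zz*** gives the answer.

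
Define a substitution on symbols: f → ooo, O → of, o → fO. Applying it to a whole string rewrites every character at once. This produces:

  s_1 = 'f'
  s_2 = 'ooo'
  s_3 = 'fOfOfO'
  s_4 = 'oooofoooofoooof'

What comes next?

fOfOfOfOooofOfOfOfOooofOfOfOfOooo

Replace each of the 15 characters of oooofoooofoooof in place — fO fO fO fO ooo fO fO fO fO ooo fO fO fO fO ooo — and concatenate.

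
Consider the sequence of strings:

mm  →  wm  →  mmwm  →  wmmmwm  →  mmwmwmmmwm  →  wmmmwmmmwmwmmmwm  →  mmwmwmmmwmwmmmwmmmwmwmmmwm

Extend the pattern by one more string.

This is a Fibonacci-style word recurrence s(k) = s(k−2)·s(k−1): e.g. mm·wm = mmwm.
So term 8 is wmmmwmmmwmwmmmwm·mmwmwmmmwmwmmmwmmmwmwmmmwm.

wmmmwmmmwmwmmmwmmmwmwmmmwmwmmmwmmmwmwmmmwm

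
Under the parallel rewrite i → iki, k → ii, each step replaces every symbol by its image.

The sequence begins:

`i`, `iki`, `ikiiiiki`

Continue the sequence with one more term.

Apply φ to ikiiiiki symbol by symbol: i→iki, k→ii, i→iki, i→iki, i→iki, i→iki, k→ii, i→iki; joined: iki ii iki iki iki iki ii iki.

ikiiiikiikiikiikiiiiki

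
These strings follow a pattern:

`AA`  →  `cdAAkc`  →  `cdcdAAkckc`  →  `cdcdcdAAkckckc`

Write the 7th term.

s(k+1) = cd·s(k)·kc, so each term gains cd as a prefix and kc as a suffix.
From cdcdcdAAkckckc, 3 further steps: cdcdcdAAkckckc → cdcdcdcdAAkckckckc → cdcdcdcdcdAAkckckckckc → (answer).

cdcdcdcdcdcdAAkckckckckckc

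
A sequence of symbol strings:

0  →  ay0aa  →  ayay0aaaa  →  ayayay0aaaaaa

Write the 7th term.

s(k+1) = ay·s(k)·aa, so each term gains ay as a prefix and aa as a suffix.
From ayayay0aaaaaa, 3 further steps: ayayay0aaaaaa → ayayayay0aaaaaaaa → ayayayayay0aaaaaaaaaa → (answer).

ayayayayayay0aaaaaaaaaaaa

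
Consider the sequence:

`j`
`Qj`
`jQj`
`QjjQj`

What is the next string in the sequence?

jQjQjjQj

This is a Fibonacci-style word recurrence s(k) = s(k−2)·s(k−1): e.g. j·Qj = jQj.
Continuing: jQj · QjjQj gives term 5.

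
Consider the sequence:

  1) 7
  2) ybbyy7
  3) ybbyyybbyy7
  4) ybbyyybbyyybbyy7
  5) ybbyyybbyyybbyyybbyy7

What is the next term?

ybbyyybbyyybbyyybbyyybbyy7

Every step adds ybbyy at the front: s(k+1) = ybbyy·s(k).
One more step from ybbyyybbyyybbyyybbyy7 gives the answer.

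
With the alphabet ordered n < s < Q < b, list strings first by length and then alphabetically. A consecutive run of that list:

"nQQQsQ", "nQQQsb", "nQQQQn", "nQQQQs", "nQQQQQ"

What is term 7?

Advancing 2 positions from nQQQQQ through nQQQQQ → nQQQQb reaches term 7.

nQQQbn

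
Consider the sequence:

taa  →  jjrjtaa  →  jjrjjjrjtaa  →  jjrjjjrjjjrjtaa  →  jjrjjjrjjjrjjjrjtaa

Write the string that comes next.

Each term is the previous one with jjrj prepended.
Applying this once more to jjrjjjrjjjrjjjrjtaa:

jjrjjjrjjjrjjjrjjjrjtaa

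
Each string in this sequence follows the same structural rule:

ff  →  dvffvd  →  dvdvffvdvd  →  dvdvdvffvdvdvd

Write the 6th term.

Every step adds dv to the front and vd to the end of the previous string.
From dvdvdvffvdvdvd, 2 further steps: dvdvdvffvdvdvd → dvdvdvdvffvdvdvdvd → (answer).

dvdvdvdvdvffvdvdvdvdvd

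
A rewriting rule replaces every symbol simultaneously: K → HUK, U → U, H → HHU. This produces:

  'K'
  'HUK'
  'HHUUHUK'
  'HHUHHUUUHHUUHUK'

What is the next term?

HHUHHUUHHUHHUUUUHHUHHUUUHHUUHUK

Replace each of the 15 characters of HHUHHUUUHHUUHUK in place — HHU HHU U HHU HHU U U U HHU HHU U U HHU U HUK — and concatenate.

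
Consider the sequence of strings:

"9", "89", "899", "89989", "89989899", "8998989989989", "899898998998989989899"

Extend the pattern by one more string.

From term 3 onward, concatenate the last term with the second-to-last: 89·9 = 899, 899·89 = 89989, …
The next term joins 899898998998989989899 and 8998989989989.

8998989989989899898998998989989989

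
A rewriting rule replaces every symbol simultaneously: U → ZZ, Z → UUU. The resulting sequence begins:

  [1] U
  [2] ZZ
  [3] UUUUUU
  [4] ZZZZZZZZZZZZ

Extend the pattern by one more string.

Rewriting each symbol of ZZZZZZZZZZZZ: Z→UUU, Z→UUU, Z→UUU, Z→UUU, Z→UUU, Z→UUU, Z→UUU, Z→UUU, Z→UUU, Z→UUU, Z→UUU, Z→UUU, which concatenates to UUU UUU UUU UUU UUU UUU UUU UUU UUU UUU UUU UUU.

UUUUUUUUUUUUUUUUUUUUUUUUUUUUUUUUUUUU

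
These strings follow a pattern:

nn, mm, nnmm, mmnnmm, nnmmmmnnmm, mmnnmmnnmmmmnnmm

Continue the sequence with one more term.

Each term (from the third on) is the two preceding terms concatenated in order: term 3 = nn·mm = nnmm.
The next term joins nnmmmmnnmm and mmnnmmnnmmmmnnmm.

nnmmmmnnmmmmnnmmnnmmmmnnmm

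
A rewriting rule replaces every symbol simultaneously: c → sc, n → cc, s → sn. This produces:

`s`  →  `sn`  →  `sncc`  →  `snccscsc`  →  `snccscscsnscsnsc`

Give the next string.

snccscscsnscsnscsnccsnscsnccsnsc

Replace each of the 16 characters of snccscscsnscsnsc in place — sn cc sc sc sn sc sn sc sn cc sn sc sn cc sn sc — and concatenate.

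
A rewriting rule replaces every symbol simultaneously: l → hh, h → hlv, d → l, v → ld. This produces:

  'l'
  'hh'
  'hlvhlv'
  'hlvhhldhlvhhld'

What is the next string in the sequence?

Applying the rule to each of the 14 symbols of hlvhhldhlvhhld gives the pieces hlv hh ld hlv hlv hh l hlv hh ld hlv hlv hh l, which concatenate to the answer.

hlvhhldhlvhlvhhlhlvhhldhlvhlvhhl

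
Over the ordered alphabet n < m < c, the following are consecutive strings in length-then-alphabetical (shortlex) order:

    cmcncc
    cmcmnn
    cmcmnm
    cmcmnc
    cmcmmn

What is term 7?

Advancing 2 positions from cmcmmn through cmcmmn → cmcmmm reaches term 7.

cmcmmc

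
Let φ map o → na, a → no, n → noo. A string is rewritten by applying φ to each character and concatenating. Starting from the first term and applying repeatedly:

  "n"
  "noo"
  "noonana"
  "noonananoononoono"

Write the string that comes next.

noonananoononoononoonananoonanoonananoona

φ(noonananoononoono) expands symbol-by-symbol to noo na na noo no noo no noo na na noo na noo na na noo na; joining the 17 pieces gives the next term.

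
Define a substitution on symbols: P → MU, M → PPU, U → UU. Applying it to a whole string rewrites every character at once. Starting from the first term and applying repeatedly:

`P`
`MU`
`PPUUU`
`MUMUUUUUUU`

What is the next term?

PPUUUPPUUUUUUUUUUUUUUU

Expanding MUMUUUUUUU: M→PPU, U→UU, M→PPU, U→UU, U→UU, U→UU, U→UU, U→UU, U→UU, U→UU. Concatenated: PPU UU PPU UU UU UU UU UU UU UU.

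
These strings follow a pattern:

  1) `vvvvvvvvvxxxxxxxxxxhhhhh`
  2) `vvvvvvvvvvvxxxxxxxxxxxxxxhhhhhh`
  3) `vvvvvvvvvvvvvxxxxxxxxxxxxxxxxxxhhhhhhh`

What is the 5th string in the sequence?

vvvvvvvvvvvvvvvvvxxxxxxxxxxxxxxxxxxxxxxxxxxhhhhhhhhh

Each string has the form v^{2n+3} x^{4n-2} h^{n+2}, where the shown terms are n = 3, 4, 5.
At n = 7 the blocks have lengths 17, 26, 9.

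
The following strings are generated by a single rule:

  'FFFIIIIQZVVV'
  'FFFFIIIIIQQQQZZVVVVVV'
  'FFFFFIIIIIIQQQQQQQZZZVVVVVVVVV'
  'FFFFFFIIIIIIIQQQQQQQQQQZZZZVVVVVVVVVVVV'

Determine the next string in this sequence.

FFFFFFFIIIIIIIIQQQQQQQQQQQQQZZZZZVVVVVVVVVVVVVVV

Each string has the form F^{n+2} I^{n+3} Q^{3n-2} Z^{n} V^{3n} (n = 1, 2, …).
Setting n = 5 gives 7, 8, 13, 5, 15 characters in each block.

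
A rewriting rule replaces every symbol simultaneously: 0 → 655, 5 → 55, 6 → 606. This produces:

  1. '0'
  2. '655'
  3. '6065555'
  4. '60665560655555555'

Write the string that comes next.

Replace each of the 17 characters of 60665560655555555 in place — 606 655 606 606 55 55 606 655 606 55 55 55 55 55 55 55 55 — and concatenate.

60665560660655556066556065555555555555555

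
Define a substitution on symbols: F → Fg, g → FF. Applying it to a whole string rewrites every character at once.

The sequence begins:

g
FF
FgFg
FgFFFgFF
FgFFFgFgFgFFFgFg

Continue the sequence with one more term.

FgFFFgFgFgFFFgFFFgFFFgFgFgFFFgFF

φ(FgFFFgFgFgFFFgFg) expands symbol-by-symbol to Fg FF Fg Fg Fg FF Fg FF Fg FF Fg Fg Fg FF Fg FF; joining the 16 pieces gives the next term.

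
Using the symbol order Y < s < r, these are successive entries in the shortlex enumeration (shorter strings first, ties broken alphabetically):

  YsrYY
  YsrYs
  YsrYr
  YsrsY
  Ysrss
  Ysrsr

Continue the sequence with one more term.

YsrrY

The successor of Ysrsr increments the rightmost position that isn't already r and resets every position after it to Y.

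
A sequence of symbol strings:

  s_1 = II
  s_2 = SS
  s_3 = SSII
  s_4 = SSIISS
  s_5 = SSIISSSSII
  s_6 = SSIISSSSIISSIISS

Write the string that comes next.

SSIISSSSIISSIISSSSIISSSSII

Each term (from the third on) is the previous term followed by the one before it: term 3 = SS·II = SSII.
The next term joins SSIISSSSIISSIISS and SSIISSSSII.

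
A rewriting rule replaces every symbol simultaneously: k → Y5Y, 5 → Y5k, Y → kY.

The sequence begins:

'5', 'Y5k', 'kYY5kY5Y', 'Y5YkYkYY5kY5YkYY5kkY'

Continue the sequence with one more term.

Rewriting the 20 symbols of Y5YkYkYY5kY5YkYY5kkY one by one yields kY Y5k kY Y5Y kY Y5Y kY kY Y5k Y5Y kY Y5k kY Y5Y kY kY Y5k Y5Y Y5Y kY; concatenated:

kYY5kkYY5YkYY5YkYkYY5kY5YkYY5kkYY5YkYkYY5kY5YY5YkY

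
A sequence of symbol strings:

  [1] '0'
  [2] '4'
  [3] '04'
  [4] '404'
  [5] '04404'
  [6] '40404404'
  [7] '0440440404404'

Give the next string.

Each term (from the third on) is the two preceding terms concatenated in order: term 3 = 0·4 = 04.
So term 8 is 40404404·0440440404404.

404044040440440404404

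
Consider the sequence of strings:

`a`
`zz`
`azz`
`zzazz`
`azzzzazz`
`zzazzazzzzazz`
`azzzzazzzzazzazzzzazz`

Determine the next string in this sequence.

This is a Fibonacci-style word recurrence s(k) = s(k−2)·s(k−1): e.g. a·zz = azz.
The next term joins zzazzazzzzazz and azzzzazzzzazzazzzzazz.

zzazzazzzzazzazzzzazzzzazzazzzzazz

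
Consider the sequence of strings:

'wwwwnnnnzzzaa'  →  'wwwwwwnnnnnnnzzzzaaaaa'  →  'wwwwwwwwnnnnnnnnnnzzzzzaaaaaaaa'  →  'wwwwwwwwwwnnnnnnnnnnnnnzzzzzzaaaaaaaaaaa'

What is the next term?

wwwwwwwwwwwwnnnnnnnnnnnnnnnnzzzzzzzaaaaaaaaaaaaaa

The n-th term is 2n+2 w's then 3n+1 n's then n+2 z's then 3n-1 a's (n = 1, 2, …).
Setting n = 5 gives 12, 16, 7, 14 characters in each block.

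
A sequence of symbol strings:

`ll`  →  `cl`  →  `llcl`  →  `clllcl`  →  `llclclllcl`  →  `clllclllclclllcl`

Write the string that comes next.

llclclllclclllclllclclllcl

Each term (from the third on) is the two preceding terms concatenated in order: term 3 = ll·cl = llcl.
Continuing: llclclllcl · clllclllclclllcl gives term 7.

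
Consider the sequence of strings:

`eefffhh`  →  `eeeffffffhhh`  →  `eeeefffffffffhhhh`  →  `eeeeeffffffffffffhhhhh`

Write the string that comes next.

Term n consists of n+1 e's, followed by 3n f's, followed by n+1 h's (n = 1, 2, …).
At n = 5 the blocks have lengths 6, 15, 6.

eeeeeefffffffffffffffhhhhhh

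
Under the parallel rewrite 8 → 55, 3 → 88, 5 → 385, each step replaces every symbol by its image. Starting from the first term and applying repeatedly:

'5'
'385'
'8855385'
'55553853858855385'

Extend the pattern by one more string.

Rewriting the 17 symbols of 55553853858855385 one by one yields 385 385 385 385 88 55 385 88 55 385 55 55 385 385 88 55 385; concatenated:

3853853853858855385885538555553853858855385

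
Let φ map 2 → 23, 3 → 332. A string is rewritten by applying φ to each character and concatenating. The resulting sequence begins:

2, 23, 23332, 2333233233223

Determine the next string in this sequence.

Replace each of the 13 characters of 2333233233223 in place — 23 332 332 332 23 332 332 23 332 332 23 23 332 — and concatenate.

2333233233223332332233323322323332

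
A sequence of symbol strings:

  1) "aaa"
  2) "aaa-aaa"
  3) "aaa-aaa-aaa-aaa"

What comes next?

s(k+1) = s(k)·-·s(k) — each term doubles the last with '-' between the halves.
One more doubling of aaa-aaa-aaa-aaa gives the answer.

aaa-aaa-aaa-aaa-aaa-aaa-aaa-aaa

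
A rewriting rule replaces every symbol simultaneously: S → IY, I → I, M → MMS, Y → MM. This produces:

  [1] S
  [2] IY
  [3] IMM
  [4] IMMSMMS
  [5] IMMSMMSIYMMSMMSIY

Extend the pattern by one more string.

Applying the rule to each of the 17 symbols of IMMSMMSIYMMSMMSIY gives the pieces I MMS MMS IY MMS MMS IY I MM MMS MMS IY MMS MMS IY I MM, which concatenate to the answer.

IMMSMMSIYMMSMMSIYIMMMMSMMSIYMMSMMSIYIMM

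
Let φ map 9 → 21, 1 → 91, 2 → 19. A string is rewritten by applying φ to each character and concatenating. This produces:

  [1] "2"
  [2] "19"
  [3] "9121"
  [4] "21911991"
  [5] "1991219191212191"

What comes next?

91212191199121912191199119912191

Replace each of the 16 characters of 1991219191212191 in place — 91 21 21 91 19 91 21 91 21 91 19 91 19 91 21 91 — and concatenate.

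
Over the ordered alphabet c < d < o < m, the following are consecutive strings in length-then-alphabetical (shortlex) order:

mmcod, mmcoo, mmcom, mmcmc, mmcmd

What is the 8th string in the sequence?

Stepping forward 3 times from mmcmd: mmcmd → mmcmo → mmcmm, then the target.

mmdcc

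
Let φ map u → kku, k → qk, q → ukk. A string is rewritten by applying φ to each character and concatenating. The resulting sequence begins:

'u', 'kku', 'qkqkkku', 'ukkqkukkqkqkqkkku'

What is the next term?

kkuqkqkukkqkkkuqkqkukkqkukkqkukkqkqkqkkku

Replace each of the 17 characters of ukkqkukkqkqkqkkku in place — kku qk qk ukk qk kku qk qk ukk qk ukk qk ukk qk qk qk kku — and concatenate.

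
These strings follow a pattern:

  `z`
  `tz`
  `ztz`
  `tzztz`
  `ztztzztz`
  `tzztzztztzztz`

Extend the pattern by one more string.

Each term (from the third on) is the two preceding terms concatenated in order: term 3 = z·tz = ztz.
So term 7 is ztztzztz·tzztzztztzztz.

ztztzztztzztzztztzztz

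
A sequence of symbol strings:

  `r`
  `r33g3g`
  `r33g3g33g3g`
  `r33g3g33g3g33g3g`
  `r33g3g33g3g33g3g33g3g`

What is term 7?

Every step adds 33g3g to the end: s(k+1) = s(k)·33g3g.
From r33g3g33g3g33g3g33g3g, 2 further steps: r33g3g33g3g33g3g33g3g → r33g3g33g3g33g3g33g3g33g3g → (answer).

r33g3g33g3g33g3g33g3g33g3g33g3g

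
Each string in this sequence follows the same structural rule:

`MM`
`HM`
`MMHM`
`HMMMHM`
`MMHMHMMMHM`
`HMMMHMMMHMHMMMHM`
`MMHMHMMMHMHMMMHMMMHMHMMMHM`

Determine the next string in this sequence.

HMMMHMMMHMHMMMHMMMHMHMMMHMHMMMHMMMHMHMMMHM

Each term (from the third on) is the two preceding terms concatenated in order: term 3 = MM·HM = MMHM.
The next term joins HMMMHMMMHMHMMMHM and MMHMHMMMHMHMMMHMMMHMHMMMHM.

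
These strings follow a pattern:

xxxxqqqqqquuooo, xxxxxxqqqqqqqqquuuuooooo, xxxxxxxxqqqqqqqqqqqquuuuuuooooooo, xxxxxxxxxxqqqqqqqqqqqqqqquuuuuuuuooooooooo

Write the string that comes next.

Term n consists of 2n+2 x's, followed by 3n+3 q's, followed by 2n u's, followed by 2n+1 o's (n = 1, 2, …).
At n = 5 the blocks have lengths 12, 18, 10, 11.

xxxxxxxxxxxxqqqqqqqqqqqqqqqqqquuuuuuuuuuooooooooooo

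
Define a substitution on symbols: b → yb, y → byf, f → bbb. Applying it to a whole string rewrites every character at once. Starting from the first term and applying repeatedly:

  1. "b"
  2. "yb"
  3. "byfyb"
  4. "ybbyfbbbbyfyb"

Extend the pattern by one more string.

byfybybbyfbbbybybybybbyfbbbbyfyb

φ(ybbyfbbbbyfyb) expands symbol-by-symbol to byf yb yb byf bbb yb yb yb yb byf bbb byf yb; joining the 13 pieces gives the next term.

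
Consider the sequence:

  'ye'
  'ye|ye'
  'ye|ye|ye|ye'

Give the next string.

ye|ye|ye|ye|ye|ye|ye|ye

Each string is two copies of the previous one joined by '|'.
One more doubling of ye|ye|ye|ye gives the answer.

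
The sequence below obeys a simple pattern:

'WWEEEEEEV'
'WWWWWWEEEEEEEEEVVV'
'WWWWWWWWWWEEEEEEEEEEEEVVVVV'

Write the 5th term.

Reading off run lengths: W runs 2, 6, 10; E runs 6, 9, 12; V runs 1, 3, 5 — each is linear in n (n = 1, 2, …).
Setting n = 5 gives 18, 18, 9 characters in each block.

WWWWWWWWWWWWWWWWWWEEEEEEEEEEEEEEEEEEVVVVVVVVV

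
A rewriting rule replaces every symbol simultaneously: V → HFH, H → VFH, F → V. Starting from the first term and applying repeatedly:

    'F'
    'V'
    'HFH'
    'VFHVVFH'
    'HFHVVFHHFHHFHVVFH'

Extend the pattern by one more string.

Replace each of the 17 characters of HFHVVFHHFHHFHVVFH in place — VFH V VFH HFH HFH V VFH VFH V VFH VFH V VFH HFH HFH V VFH — and concatenate.

VFHVVFHHFHHFHVVFHVFHVVFHVFHVVFHHFHHFHVVFH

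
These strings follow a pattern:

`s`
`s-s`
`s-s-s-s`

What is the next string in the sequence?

s(k+1) = s(k)·-·s(k) — each term doubles the last with '-' between the halves.
One more doubling of s-s-s-s gives the answer.

s-s-s-s-s-s-s-s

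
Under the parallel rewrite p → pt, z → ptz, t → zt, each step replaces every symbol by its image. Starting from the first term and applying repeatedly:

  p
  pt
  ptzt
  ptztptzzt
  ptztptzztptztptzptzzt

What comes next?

ptztptzztptztptzptzztptztptzztptztptzptztptzptzzt

φ(ptztptzztptztptzptzzt) expands symbol-by-symbol to pt zt ptz zt pt zt ptz ptz zt pt zt ptz zt pt zt ptz pt zt ptz ptz zt; joining the 21 pieces gives the next term.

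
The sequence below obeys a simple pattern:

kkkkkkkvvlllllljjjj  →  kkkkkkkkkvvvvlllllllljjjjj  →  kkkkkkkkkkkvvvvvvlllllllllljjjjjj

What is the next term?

kkkkkkkkkkkkkvvvvvvvvlllllllllllljjjjjjj

The n-th term is 2n+3 k's then 2n-2 v's then 2n+2 l's then n+2 j's, where the shown terms are n = 2, 3, 4.
For the next term, n = 5, so the run lengths are 13, 8, 12, 7.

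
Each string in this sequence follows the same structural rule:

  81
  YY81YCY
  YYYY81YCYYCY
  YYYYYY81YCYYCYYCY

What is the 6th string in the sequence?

s(k+1) = YY·s(k)·YCY, so each term gains YY as a prefix and YCY as a suffix.
From YYYYYY81YCYYCYYCY, 2 further steps: YYYYYY81YCYYCYYCY → YYYYYYYY81YCYYCYYCYYCY → (answer).

YYYYYYYYYY81YCYYCYYCYYCYYCY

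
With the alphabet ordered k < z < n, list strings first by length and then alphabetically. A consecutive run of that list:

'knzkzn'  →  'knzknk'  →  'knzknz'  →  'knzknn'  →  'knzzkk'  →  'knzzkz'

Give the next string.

knzzkn

Find the rightmost character of knzzkz below n, bump it to the next letter, and reset everything to its right to k.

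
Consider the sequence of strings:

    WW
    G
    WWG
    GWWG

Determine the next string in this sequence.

From term 3 onward, concatenate the second-to-last term with the last: WW·G = WWG, G·WWG = GWWG, …
The next term joins WWG and GWWG.

WWGGWWG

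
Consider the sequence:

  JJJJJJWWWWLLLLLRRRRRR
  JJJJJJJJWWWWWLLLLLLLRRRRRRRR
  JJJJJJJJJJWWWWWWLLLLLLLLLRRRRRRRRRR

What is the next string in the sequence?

JJJJJJJJJJJJWWWWWWWLLLLLLLLLLLRRRRRRRRRRRR

Term n consists of 2n J's, followed by n+1 W's, followed by 2n-1 L's, followed by 2n R's, where the shown terms are n = 3, 4, 5.
Setting n = 6 gives 12, 7, 11, 12 characters in each block.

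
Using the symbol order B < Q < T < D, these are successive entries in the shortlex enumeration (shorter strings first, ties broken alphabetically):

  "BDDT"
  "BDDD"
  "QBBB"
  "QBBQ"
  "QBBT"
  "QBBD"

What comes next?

QBQB

The successor of QBBD increments the rightmost position that isn't already D and resets every position after it to B.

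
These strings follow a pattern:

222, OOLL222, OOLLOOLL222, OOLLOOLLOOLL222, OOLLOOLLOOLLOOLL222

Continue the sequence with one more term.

Each term is the previous one with OOLL prepended.
Applying this once more to OOLLOOLLOOLLOOLL222:

OOLLOOLLOOLLOOLLOOLL222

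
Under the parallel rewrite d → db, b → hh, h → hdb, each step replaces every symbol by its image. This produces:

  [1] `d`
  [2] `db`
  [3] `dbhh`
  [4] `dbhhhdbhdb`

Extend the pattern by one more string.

Expanding dbhhhdbhdb: d→db, b→hh, h→hdb, h→hdb, h→hdb, d→db, b→hh, h→hdb, d→db, b→hh. Concatenated: db hh hdb hdb hdb db hh hdb db hh.

dbhhhdbhdbhdbdbhhhdbdbhh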